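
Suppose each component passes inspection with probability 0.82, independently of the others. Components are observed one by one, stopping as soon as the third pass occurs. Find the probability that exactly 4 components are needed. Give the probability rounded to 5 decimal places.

0.29774

Y = trial on which the third success occurs; negative binomial, r=3, p=0.82.
P(Y=4) = C(3,2) · p^3 · (1−p)^1
= 3 · 0.55137 · 0.18 = 0.2977387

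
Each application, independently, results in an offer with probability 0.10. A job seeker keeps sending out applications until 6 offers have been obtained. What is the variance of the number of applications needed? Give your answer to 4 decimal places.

Y = total applications until the sixth success; negative binomial with r=6, p=0.10.
Var(Y) = r(1−p)/p² = 6·0.90 / 0.10² = 540.000000

540.0000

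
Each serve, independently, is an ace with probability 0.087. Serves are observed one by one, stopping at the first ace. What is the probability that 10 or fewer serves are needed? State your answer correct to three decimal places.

0.598

Y = number of serves to the first success; geometric, p = 0.087.
P(Y ≤ 10) = 1 − (1−p)^10 = 1 − 0.40245 = 0.59755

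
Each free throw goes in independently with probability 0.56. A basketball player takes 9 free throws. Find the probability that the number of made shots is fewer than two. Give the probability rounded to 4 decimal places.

0.0077

X ~ Binomial(9, 0.56); P(X ≤ 1) = Σ C(9,k) p^k (1−p)^(9−k) over k:
  k=0: C(9,0)·0.56^0·0.44^9 = 0.000618
  k=1: C(9,1)·0.56^1·0.44^8 = 0.007080
Total = 0.007698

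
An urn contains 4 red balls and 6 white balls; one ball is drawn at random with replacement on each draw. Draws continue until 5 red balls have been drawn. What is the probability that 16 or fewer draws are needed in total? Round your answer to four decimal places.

0.8334

Finishing within 16 draws ⇔ at least 5 successes in the first 16. With X ~ Binomial(16, 0.40), P(Y ≤ 16) = 1 − P(X ≤ 4).
  k=0: C(16,0)·0.40^0·0.60^16 = 0.000282
  k=1: C(16,1)·0.40^1·0.60^15 = 0.003009
  k=2: C(16,2)·0.40^2·0.60^14 = 0.015046
  k=3: C(16,3)·0.40^3·0.60^13 = 0.046810
  k=4: C(16,4)·0.40^4·0.60^12 = 0.101421
1 − 0.166567 = 0.833433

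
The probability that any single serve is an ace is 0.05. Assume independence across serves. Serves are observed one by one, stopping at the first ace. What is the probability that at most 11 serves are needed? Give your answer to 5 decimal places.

0.43120

Y = number of serves to the first success; geometric, p = 0.05.
P(Y ≤ 11) = 1 − (1−p)^11 = 1 − 0.5688001 = 0.4311999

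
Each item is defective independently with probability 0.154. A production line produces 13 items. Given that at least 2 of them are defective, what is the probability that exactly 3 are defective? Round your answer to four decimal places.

X ~ Binomial(13, 0.154). Want P(X=3 | X≥2) = P(X=3) / P(X≥2).
P(X=3) = C(13,3)·0.154^3·0.846^10 = 0.196170
P(X≥2) = 1 − 0.113714 − 0.269097 = 0.617189
Ratio = 0.196170 / 0.617189 = 0.317844

0.3178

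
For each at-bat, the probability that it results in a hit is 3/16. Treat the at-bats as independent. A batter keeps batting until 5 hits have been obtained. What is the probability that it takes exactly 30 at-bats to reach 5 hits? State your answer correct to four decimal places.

0.0306

Y = trial on which the fifth success occurs; negative binomial, r=5, p=0.1875.
P(Y=30) = C(29,4) · p^5 · (1−p)^25
= 23751 · 0.00023174 · 0.0055665 = 0.030639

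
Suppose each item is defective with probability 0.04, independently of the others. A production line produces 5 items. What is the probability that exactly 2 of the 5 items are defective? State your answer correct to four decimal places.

0.0142

X ~ Binomial(n=5, p=0.04).
P(X=2) = C(5,2) · p^2 · (1−p)^3
= 10 · 0.0016 · 0.88474 = 0.014156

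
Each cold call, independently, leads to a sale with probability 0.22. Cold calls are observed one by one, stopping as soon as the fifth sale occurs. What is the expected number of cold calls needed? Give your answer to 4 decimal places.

Y = total cold calls until the fifth success; negative binomial with r=5, p=0.22.
E[Y] = r / p = 5 / 0.22 = 22.727273

22.7273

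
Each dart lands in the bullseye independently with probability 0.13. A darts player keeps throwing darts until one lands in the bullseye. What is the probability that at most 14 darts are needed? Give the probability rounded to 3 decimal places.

Y = number of darts to the first success; geometric, p = 0.13.
P(Y ≤ 14) = 1 − (1−p)^14 = 1 − 0.14232 = 0.85768

0.858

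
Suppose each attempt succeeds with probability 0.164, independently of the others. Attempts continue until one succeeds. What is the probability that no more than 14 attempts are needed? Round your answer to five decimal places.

0.91855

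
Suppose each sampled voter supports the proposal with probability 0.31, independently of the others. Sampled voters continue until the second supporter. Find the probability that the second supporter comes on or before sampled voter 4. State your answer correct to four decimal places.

0.3660

Finishing within 4 sampled voters ⇔ at least 2 successes in the first 4. With X ~ Binomial(4, 0.31), P(Y ≤ 4) = 1 − P(X ≤ 1).
  k=0: C(4,0)·0.31^0·0.69^4 = 0.226671
  k=1: C(4,1)·0.31^1·0.69^3 = 0.407351
1 − 0.634022 = 0.365978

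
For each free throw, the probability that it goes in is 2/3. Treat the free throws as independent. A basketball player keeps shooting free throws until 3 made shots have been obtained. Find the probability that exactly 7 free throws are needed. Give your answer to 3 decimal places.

0.055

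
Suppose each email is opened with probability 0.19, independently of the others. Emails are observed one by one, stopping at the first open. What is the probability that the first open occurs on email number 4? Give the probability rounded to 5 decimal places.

Geometric (trials to first success), p = 0.19.
P(Y = 4) = (1−p)^3 · p = 0.53144 · 0.19 = 0.1009738

0.10097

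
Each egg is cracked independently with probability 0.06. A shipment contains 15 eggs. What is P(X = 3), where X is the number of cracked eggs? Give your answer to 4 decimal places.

X ~ Binomial(n=15, p=0.06).
P(X=3) = C(15,3) · p^3 · (1−p)^12
= 455 · 0.000216 · 0.47592 = 0.046773

0.0468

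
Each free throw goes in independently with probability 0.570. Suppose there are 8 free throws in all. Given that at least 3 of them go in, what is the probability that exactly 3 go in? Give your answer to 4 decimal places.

X ~ Binomial(8, 0.57). Want P(X=3 | X≥3) = P(X=3) / P(X≥3).
P(X=3) = C(8,3)·0.57^3·0.43^5 = 0.152460
P(X≥3) = 1 − 0.001169 − 0.012395 − 0.057507 = 0.928930
Ratio = 0.152460 / 0.928930 = 0.164124

0.1641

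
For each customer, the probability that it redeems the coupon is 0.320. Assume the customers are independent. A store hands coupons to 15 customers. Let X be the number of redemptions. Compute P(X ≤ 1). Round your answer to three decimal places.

0.025

X ~ Binomial(15, 0.32); P(X ≤ 1) = Σ C(15,k) p^k (1−p)^(15−k) over k:
  k=0: C(15,0)·0.32^0·0.68^15 = 0.00307
  k=1: C(15,1)·0.32^1·0.68^14 = 0.02170
Total = 0.02477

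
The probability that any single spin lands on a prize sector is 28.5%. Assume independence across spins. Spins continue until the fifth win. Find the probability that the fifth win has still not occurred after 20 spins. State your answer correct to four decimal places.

0.2849

Needing more than 20 spins ⇔ fewer than 5 successes in the first 20. With X ~ Binomial(20, 0.285), P(Y > 20) = P(X ≤ 4).
  k=0: C(20,0)·0.285^0·0.715^20 = 0.001219
  k=1: C(20,1)·0.285^1·0.715^19 = 0.009721
  k=2: C(20,2)·0.285^2·0.715^18 = 0.036809
  k=3: C(20,3)·0.285^3·0.715^17 = 0.088032
  k=4: C(20,4)·0.285^4·0.715^16 = 0.149132
P(X ≤ 4) = 0.284913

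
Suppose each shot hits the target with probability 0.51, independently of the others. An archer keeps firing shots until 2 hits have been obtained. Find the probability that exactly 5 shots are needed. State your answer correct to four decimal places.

Y = trial on which the second success occurs; negative binomial, r=2, p=0.51.
P(Y=5) = C(4,1) · p^2 · (1−p)^3
= 4 · 0.2601 · 0.11765 = 0.122402

0.1224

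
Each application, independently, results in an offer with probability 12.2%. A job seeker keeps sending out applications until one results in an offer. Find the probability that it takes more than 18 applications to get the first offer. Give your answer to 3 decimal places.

0.096

Y = number of applications to the first success; geometric, p = 0.122.
P(Y > 18) = P(first 18 all fail) = (1−p)^18 = 0.09614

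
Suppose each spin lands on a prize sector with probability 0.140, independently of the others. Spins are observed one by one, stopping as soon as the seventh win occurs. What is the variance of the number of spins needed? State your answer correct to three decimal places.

Y = total spins until the seventh success; negative binomial with r=7, p=0.14.
Var(Y) = r(1−p)/p² = 7·0.86 / 0.14² = 307.14286

307.143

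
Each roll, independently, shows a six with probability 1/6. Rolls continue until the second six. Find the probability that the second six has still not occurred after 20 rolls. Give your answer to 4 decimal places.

Needing more than 20 rolls ⇔ fewer than 2 successes in the first 20. With X ~ Binomial(20, 0.166667), P(Y > 20) = P(X ≤ 1).
  k=0: C(20,0)·0.166667^0·0.833333^20 = 0.026084
  k=1: C(20,1)·0.166667^1·0.833333^19 = 0.104336
P(X ≤ 1) = 0.130420

0.1304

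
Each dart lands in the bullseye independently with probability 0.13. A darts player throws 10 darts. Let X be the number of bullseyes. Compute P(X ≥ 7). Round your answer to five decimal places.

X ~ Binomial(10, 0.13); P(X ≥ 7) = Σ C(10,k) p^k (1−p)^(10−k) over k:
  k=7: C(10,7)·0.13^7·0.87^3 = 0.0000496
  k=8: C(10,8)·0.13^8·0.87^2 = 0.0000028
  k=9: C(10,9)·0.13^9·0.87^1 = 0.0000001
  k=10: C(10,10)·0.13^10·0.87^0 = 0.0000000
Total = 0.0000525

0.00005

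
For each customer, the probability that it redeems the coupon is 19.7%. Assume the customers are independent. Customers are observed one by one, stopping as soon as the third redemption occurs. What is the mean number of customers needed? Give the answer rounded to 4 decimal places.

15.2284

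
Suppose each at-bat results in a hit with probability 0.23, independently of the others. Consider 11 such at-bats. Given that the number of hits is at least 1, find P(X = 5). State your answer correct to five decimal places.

0.06568

X ~ Binomial(11, 0.23). Want P(X=5 | X≥1) = P(X=5) / P(X≥1).
P(X=5) = C(11,5)·0.23^5·0.77^6 = 0.0619763
P(X≥1) = 1 − 0.0564154 = 0.9435846
Ratio = 0.0619763 / 0.9435846 = 0.0656817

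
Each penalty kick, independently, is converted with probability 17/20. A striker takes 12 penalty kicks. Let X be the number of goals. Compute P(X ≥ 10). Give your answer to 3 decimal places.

0.736

X ~ Binomial(12, 0.85); P(X ≥ 10) = Σ C(12,k) p^k (1−p)^(12−k) over k:
  k=10: C(12,10)·0.85^10·0.15^2 = 0.29236
  k=11: C(12,11)·0.85^11·0.15^1 = 0.30122
  k=12: C(12,12)·0.85^12·0.15^0 = 0.14224
Total = 0.73582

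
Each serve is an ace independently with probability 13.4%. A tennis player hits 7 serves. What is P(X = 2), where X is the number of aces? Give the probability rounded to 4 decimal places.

0.1837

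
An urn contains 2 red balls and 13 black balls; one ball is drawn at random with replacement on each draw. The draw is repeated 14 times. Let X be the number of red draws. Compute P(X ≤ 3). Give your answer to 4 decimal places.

0.8946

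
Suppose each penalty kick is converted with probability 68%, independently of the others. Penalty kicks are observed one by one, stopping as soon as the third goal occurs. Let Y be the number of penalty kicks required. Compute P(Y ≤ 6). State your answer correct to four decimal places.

0.9125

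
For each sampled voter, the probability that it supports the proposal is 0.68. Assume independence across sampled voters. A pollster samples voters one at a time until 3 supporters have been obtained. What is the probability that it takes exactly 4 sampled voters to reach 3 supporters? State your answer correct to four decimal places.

Y = trial on which the third success occurs; negative binomial, r=3, p=0.68.
P(Y=4) = C(3,2) · p^3 · (1−p)^1
= 3 · 0.31443 · 0.32 = 0.301855

0.3019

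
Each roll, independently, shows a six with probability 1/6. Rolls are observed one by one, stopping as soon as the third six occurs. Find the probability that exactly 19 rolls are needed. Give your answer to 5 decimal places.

0.03831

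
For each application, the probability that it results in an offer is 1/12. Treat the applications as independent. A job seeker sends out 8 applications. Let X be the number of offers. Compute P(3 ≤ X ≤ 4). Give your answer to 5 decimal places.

X ~ Binomial(8, 0.083333); P(3 ≤ X ≤ 4) = Σ C(8,k) p^k (1−p)^(8−k) over k:
  k=3: C(8,3)·0.083333^3·0.916667^5 = 0.0209750
  k=4: C(8,4)·0.083333^4·0.916667^4 = 0.0023835
Total = 0.0233585

0.02336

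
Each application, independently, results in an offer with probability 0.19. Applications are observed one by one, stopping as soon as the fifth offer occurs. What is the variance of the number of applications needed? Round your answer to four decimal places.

112.1884

Y = total applications until the fifth success; negative binomial with r=5, p=0.19.
Var(Y) = r(1−p)/p² = 5·0.81 / 0.19² = 112.188366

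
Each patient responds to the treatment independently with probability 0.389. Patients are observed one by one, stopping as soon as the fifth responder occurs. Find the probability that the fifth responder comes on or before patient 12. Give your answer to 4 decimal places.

Finishing within 12 patients ⇔ at least 5 successes in the first 12. With X ~ Binomial(12, 0.389), P(Y ≤ 12) = 1 − P(X ≤ 4).
  k=0: C(12,0)·0.389^0·0.611^12 = 0.002707
  k=1: C(12,1)·0.389^1·0.611^11 = 0.020682
  k=2: C(12,2)·0.389^2·0.611^10 = 0.072419
  k=3: C(12,3)·0.389^3·0.611^9 = 0.153689
  k=4: C(12,4)·0.389^4·0.611^8 = 0.220157
1 − 0.469654 = 0.530346

0.5303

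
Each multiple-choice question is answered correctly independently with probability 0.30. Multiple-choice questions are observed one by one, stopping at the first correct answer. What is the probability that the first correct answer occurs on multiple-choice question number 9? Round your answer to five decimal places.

0.01729

Geometric (trials to first success), p = 0.30.
P(Y = 9) = (1−p)^8 · p = 0.057648 · 0.30 = 0.0172944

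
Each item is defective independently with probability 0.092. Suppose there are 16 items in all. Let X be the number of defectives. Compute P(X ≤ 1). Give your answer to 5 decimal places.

X ~ Binomial(16, 0.092); P(X ≤ 1) = Σ C(16,k) p^k (1−p)^(16−k) over k:
  k=0: C(16,0)·0.092^0·0.908^16 = 0.2134881
  k=1: C(16,1)·0.092^1·0.908^15 = 0.3460952
Total = 0.5595832

0.55958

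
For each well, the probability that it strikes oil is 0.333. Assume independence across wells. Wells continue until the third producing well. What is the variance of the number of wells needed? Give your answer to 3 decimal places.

Y = total wells until the third success; negative binomial with r=3, p=0.333.
Var(Y) = r(1−p)/p² = 3·0.667 / 0.333² = 18.04507

18.045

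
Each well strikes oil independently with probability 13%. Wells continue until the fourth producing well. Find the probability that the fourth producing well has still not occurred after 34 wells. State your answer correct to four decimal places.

0.3388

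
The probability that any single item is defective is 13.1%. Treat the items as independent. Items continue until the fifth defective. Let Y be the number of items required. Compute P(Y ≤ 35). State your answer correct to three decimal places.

0.492

Finishing within 35 items ⇔ at least 5 successes in the first 35. With X ~ Binomial(35, 0.131), P(Y ≤ 35) = 1 − P(X ≤ 4).
  k=0: C(35,0)·0.131^0·0.869^35 = 0.00734
  k=1: C(35,1)·0.131^1·0.869^34 = 0.03873
  k=2: C(35,2)·0.131^2·0.869^33 = 0.09925
  k=3: C(35,3)·0.131^3·0.869^32 = 0.16457
  k=4: C(35,4)·0.131^4·0.869^31 = 0.19847
1 − 0.50836 = 0.49164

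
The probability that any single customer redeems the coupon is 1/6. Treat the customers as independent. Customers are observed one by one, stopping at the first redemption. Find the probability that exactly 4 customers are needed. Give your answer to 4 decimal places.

Geometric (trials to first success), p = 0.166667.
P(Y = 4) = (1−p)^3 · p = 0.5787 · 0.166667 = 0.096451

0.0965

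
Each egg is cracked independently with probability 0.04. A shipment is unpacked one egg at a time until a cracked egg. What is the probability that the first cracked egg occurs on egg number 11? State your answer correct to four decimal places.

0.0266

Geometric (trials to first success), p = 0.04.
P(Y = 11) = (1−p)^10 · p = 0.66483 · 0.04 = 0.026593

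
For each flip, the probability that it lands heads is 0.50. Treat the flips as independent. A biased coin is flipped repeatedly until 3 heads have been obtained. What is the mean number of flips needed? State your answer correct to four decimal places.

6.0000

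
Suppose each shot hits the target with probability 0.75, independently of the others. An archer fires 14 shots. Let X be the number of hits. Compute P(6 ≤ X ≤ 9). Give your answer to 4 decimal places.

X ~ Binomial(14, 0.75); P(6 ≤ X ≤ 9) = Σ C(14,k) p^k (1−p)^(14−k) over k:
  k=6: C(14,6)·0.75^6·0.25^8 = 0.008155
  k=7: C(14,7)·0.75^7·0.25^7 = 0.027961
  k=8: C(14,8)·0.75^8·0.25^6 = 0.073398
  k=9: C(14,9)·0.75^9·0.25^5 = 0.146796
Total = 0.256311

0.2563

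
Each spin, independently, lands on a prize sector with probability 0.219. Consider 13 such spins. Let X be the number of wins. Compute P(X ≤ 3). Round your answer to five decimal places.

0.68716

X ~ Binomial(13, 0.219); P(X ≤ 3) = Σ C(13,k) p^k (1−p)^(13−k) over k:
  k=0: C(13,0)·0.219^0·0.781^13 = 0.0402220
  k=1: C(13,1)·0.219^1·0.781^12 = 0.1466222
  k=2: C(13,2)·0.219^2·0.781^11 = 0.2466858
  k=3: C(13,3)·0.219^3·0.781^10 = 0.2536347
Total = 0.6871648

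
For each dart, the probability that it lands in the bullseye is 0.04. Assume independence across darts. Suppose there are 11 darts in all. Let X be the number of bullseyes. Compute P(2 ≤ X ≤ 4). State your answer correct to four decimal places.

0.0692

X ~ Binomial(11, 0.04); P(2 ≤ X ≤ 4) = Σ C(11,k) p^k (1−p)^(11−k) over k:
  k=2: C(11,2)·0.04^2·0.96^9 = 0.060943
  k=3: C(11,3)·0.04^3·0.96^8 = 0.007618
  k=4: C(11,4)·0.04^4·0.96^7 = 0.000635
Total = 0.069196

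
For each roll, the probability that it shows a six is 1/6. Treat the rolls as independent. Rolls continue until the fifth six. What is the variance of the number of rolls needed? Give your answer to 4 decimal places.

Y = total rolls until the fifth success; negative binomial with r=5, p=0.166667.
Var(Y) = r(1−p)/p² = 5·0.833333 / 0.166667² = 150.000000

150.0000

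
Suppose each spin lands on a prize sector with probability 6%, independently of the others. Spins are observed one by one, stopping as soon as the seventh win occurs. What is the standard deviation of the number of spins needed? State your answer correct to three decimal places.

42.753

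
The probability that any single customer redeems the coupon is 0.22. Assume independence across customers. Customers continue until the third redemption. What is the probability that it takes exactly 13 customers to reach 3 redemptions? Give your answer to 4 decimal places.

Y = trial on which the third success occurs; negative binomial, r=3, p=0.22.
P(Y=13) = C(12,2) · p^3 · (1−p)^10
= 66 · 0.010648 · 0.083358 = 0.058581

0.0586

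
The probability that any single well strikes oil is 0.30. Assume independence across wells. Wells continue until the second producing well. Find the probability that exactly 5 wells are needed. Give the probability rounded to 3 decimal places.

Y = trial on which the second success occurs; negative binomial, r=2, p=0.30.
P(Y=5) = C(4,1) · p^2 · (1−p)^3
= 4 · 0.09 · 0.343 = 0.12348

0.123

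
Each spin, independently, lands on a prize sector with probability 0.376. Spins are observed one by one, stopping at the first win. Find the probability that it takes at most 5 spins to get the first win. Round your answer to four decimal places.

Y = number of spins to the first success; geometric, p = 0.376.
P(Y ≤ 5) = 1 − (1−p)^5 = 1 − 0.094607 = 0.905393

0.9054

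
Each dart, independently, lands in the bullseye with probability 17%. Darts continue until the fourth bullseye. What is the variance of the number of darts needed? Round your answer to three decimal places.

114.879

Y = total darts until the fourth success; negative binomial with r=4, p=0.17.
Var(Y) = r(1−p)/p² = 4·0.83 / 0.17² = 114.87889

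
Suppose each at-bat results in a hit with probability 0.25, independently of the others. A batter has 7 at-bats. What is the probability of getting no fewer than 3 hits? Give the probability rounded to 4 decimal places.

X ~ Binomial(7, 0.25); P(X ≥ 3) = Σ C(7,k) p^k (1−p)^(7−k) over k:
  k=3: C(7,3)·0.25^3·0.75^4 = 0.173035
  k=4: C(7,4)·0.25^4·0.75^3 = 0.057678
  k=5: C(7,5)·0.25^5·0.75^2 = 0.011536
  k=6: C(7,6)·0.25^6·0.75^1 = 0.001282
  k=7: C(7,7)·0.25^7·0.75^0 = 0.000061
Total = 0.243591

0.2436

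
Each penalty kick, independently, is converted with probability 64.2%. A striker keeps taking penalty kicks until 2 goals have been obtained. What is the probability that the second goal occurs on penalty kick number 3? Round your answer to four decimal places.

0.2951

Y = trial on which the second success occurs; negative binomial, r=2, p=0.642.
P(Y=3) = C(2,1) · p^2 · (1−p)^1
= 2 · 0.41216 · 0.358 = 0.295109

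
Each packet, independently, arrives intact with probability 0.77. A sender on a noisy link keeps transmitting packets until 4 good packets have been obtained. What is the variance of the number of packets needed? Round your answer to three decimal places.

Y = total packets until the fourth success; negative binomial with r=4, p=0.77.
Var(Y) = r(1−p)/p² = 4·0.23 / 0.77² = 1.55170

1.552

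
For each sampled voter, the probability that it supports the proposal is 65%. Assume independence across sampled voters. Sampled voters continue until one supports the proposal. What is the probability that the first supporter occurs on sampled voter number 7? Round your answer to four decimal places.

Geometric (trials to first success), p = 0.65.
P(Y = 7) = (1−p)^6 · p = 0.0018383 · 0.65 = 0.001195

0.0012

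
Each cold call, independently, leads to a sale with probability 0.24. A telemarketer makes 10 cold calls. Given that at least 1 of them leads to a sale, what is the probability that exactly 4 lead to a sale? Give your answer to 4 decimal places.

0.1435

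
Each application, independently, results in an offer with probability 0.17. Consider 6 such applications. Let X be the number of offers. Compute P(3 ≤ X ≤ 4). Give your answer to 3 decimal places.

0.065

X ~ Binomial(6, 0.17); P(3 ≤ X ≤ 4) = Σ C(6,k) p^k (1−p)^(6−k) over k:
  k=3: C(6,3)·0.17^3·0.83^3 = 0.05618
  k=4: C(6,4)·0.17^4·0.83^2 = 0.00863
Total = 0.06481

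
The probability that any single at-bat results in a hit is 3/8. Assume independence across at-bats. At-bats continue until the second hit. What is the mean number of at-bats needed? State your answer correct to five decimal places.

Y = total at-bats until the second success; negative binomial with r=2, p=0.375.
E[Y] = r / p = 2 / 0.375 = 5.3333333

5.33333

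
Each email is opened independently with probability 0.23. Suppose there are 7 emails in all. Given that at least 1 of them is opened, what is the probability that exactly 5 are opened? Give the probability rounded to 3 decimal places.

0.010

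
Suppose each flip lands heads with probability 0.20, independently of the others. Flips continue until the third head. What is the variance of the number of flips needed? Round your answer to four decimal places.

60.0000

Y = total flips until the third success; negative binomial with r=3, p=0.20.
Var(Y) = r(1−p)/p² = 3·0.80 / 0.20² = 60.000000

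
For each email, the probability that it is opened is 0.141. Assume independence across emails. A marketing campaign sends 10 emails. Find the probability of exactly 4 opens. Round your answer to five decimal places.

0.03335

X ~ Binomial(n=10, p=0.141).
P(X=4) = C(10,4) · p^4 · (1−p)^6
= 210 · 0.00039525 · 0.40175 = 0.0333468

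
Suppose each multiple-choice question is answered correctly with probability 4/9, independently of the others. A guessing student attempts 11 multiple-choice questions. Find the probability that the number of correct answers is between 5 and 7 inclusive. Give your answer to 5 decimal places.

0.53168

X ~ Binomial(11, 0.444444); P(5 ≤ X ≤ 7) = Σ C(11,k) p^k (1−p)^(11−k) over k:
  k=5: C(11,5)·0.444444^5·0.555556^6 = 0.2355561
  k=6: C(11,6)·0.444444^6·0.555556^5 = 0.1884449
  k=7: C(11,7)·0.444444^7·0.555556^4 = 0.1076828
Total = 0.5316838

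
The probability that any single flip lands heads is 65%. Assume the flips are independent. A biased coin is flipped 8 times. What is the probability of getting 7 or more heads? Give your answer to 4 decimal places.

X ~ Binomial(8, 0.65); P(X ≥ 7) = Σ C(8,k) p^k (1−p)^(8−k) over k:
  k=7: C(8,7)·0.65^7·0.35^1 = 0.137262
  k=8: C(8,8)·0.65^8·0.35^0 = 0.031864
Total = 0.169127

0.1691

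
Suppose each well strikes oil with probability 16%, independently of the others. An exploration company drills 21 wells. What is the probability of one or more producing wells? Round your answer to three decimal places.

P(at least one) = 1 − P(none) = 1 − (1 − 0.16)^21
= 1 − 0.02570 = 0.97430

0.974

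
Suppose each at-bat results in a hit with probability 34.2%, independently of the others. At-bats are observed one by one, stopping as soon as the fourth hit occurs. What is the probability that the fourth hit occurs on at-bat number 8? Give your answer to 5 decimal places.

0.08976

Y = trial on which the fourth success occurs; negative binomial, r=4, p=0.342.
P(Y=8) = C(7,3) · p^4 · (1−p)^4
= 35 · 0.013681 · 0.18746 = 0.0897586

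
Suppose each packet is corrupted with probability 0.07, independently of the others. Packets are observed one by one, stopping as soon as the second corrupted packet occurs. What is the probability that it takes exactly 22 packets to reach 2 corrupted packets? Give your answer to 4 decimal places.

0.0241

Y = trial on which the second success occurs; negative binomial, r=2, p=0.07.
P(Y=22) = C(21,1) · p^2 · (1−p)^20
= 21 · 0.0049 · 0.23424 = 0.024103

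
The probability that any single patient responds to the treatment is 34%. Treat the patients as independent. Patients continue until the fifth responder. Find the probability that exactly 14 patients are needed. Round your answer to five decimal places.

Y = trial on which the fifth success occurs; negative binomial, r=5, p=0.34.
P(Y=14) = C(13,4) · p^5 · (1−p)^9
= 715 · 0.0045435 · 0.023763 = 0.0771962

0.07720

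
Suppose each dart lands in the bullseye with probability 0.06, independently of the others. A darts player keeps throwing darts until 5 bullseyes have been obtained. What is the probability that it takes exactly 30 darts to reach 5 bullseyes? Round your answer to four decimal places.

Y = trial on which the fifth success occurs; negative binomial, r=5, p=0.06.
P(Y=30) = C(29,4) · p^5 · (1−p)^25
= 23751 · 7.776e-07 · 0.21291 = 0.003932

0.0039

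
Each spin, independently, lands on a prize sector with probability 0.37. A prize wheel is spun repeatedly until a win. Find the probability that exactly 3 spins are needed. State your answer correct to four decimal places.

0.1469

Geometric (trials to first success), p = 0.37.
P(Y = 3) = (1−p)^2 · p = 0.3969 · 0.37 = 0.146853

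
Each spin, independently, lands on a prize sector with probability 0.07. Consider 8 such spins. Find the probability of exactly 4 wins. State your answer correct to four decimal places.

0.0013

X ~ Binomial(n=8, p=0.07).
P(X=4) = C(8,4) · p^4 · (1−p)^4
= 70 · 2.401e-05 · 0.74805 = 0.001257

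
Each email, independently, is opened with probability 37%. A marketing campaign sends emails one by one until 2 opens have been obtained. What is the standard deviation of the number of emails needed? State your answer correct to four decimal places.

3.0338

Y = total emails until the second success; negative binomial with r=2, p=0.37.
SD(Y) = √[r(1−p)/p²] = √(9.203798) = 3.033776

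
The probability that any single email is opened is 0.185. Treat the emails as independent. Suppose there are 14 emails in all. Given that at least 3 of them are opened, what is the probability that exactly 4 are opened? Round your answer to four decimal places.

X ~ Binomial(14, 0.185). Want P(X=4 | X≥3) = P(X=4) / P(X≥3).
P(X=4) = C(14,4)·0.185^4·0.815^10 = 0.151599
P(X≥3) = 1 − 0.057044 − 0.181279 − 0.267471 = 0.494206
Ratio = 0.151599 / 0.494206 = 0.306753

0.3068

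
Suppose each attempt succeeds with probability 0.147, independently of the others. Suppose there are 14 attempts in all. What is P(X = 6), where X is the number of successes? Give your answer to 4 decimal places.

0.0085

X ~ Binomial(n=14, p=0.147).
P(X=6) = C(14,6) · p^6 · (1−p)^8
= 3003 · 1.009e-05 · 0.28028 = 0.008493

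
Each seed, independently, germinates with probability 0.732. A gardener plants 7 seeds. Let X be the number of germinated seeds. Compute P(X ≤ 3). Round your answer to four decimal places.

X ~ Binomial(7, 0.732); P(X ≤ 3) = Σ C(7,k) p^k (1−p)^(7−k) over k:
  k=0: C(7,0)·0.732^0·0.268^7 = 0.000099
  k=1: C(7,1)·0.732^1·0.268^6 = 0.001899
  k=2: C(7,2)·0.732^2·0.268^5 = 0.015557
  k=3: C(7,3)·0.732^3·0.268^4 = 0.070817
Total = 0.088372

0.0884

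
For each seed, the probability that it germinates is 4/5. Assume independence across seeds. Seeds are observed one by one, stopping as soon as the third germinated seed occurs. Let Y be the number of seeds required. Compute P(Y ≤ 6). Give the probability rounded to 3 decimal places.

Finishing within 6 seeds ⇔ at least 3 successes in the first 6. With X ~ Binomial(6, 0.80), P(Y ≤ 6) = 1 − P(X ≤ 2).
  k=0: C(6,0)·0.80^0·0.20^6 = 0.00006
  k=1: C(6,1)·0.80^1·0.20^5 = 0.00154
  k=2: C(6,2)·0.80^2·0.20^4 = 0.01536
1 − 0.01696 = 0.98304

0.983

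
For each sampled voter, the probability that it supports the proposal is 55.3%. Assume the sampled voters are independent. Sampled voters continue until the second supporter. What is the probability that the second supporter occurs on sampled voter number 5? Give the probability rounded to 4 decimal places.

Y = trial on which the second success occurs; negative binomial, r=2, p=0.553.
P(Y=5) = C(4,1) · p^2 · (1−p)^3
= 4 · 0.30581 · 0.089315 = 0.109253

0.1093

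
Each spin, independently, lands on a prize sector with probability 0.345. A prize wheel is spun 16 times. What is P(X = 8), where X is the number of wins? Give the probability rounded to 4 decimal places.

0.0875

X ~ Binomial(n=16, p=0.345).
P(X=8) = C(16,8) · p^8 · (1−p)^8
= 12870 · 0.0002007 · 0.033879 = 0.087511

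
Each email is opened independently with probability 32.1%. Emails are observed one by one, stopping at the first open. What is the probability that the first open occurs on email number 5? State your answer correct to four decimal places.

0.0682

Geometric (trials to first success), p = 0.321.
P(Y = 5) = (1−p)^4 · p = 0.21256 · 0.321 = 0.068231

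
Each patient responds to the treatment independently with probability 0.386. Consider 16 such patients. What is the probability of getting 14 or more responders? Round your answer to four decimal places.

0.0001

X ~ Binomial(16, 0.386); P(X ≥ 14) = Σ C(16,k) p^k (1−p)^(16−k) over k:
  k=14: C(16,14)·0.386^14·0.614^2 = 0.000074
  k=15: C(16,15)·0.386^15·0.614^1 = 0.000006
  k=16: C(16,16)·0.386^16·0.614^0 = 0.000000
Total = 0.000080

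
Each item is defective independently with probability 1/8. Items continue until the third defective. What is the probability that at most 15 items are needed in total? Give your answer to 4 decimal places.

0.2868

Finishing within 15 items ⇔ at least 3 successes in the first 15. With X ~ Binomial(15, 0.125), P(Y ≤ 15) = 1 − P(X ≤ 2).
  k=0: C(15,0)·0.125^0·0.875^15 = 0.134934
  k=1: C(15,1)·0.125^1·0.875^14 = 0.289144
  k=2: C(15,2)·0.125^2·0.875^13 = 0.289144
1 − 0.713222 = 0.286778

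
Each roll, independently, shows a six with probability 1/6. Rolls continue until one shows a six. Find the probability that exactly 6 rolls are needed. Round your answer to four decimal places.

Geometric (trials to first success), p = 0.166667.
P(Y = 6) = (1−p)^5 · p = 0.40188 · 0.166667 = 0.066980

0.0670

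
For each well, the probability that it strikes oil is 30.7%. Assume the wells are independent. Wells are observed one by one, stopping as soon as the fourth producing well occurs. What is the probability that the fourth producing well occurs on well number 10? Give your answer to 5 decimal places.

Y = trial on which the fourth success occurs; negative binomial, r=4, p=0.307.
P(Y=10) = C(9,3) · p^4 · (1−p)^6
= 84 · 0.0088829 · 0.11076 = 0.0826480

0.08265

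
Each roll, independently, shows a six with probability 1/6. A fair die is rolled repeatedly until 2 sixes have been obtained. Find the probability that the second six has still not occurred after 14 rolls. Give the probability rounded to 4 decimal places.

0.2960

Needing more than 14 rolls ⇔ fewer than 2 successes in the first 14. With X ~ Binomial(14, 0.166667), P(Y > 14) = P(X ≤ 1).
  k=0: C(14,0)·0.166667^0·0.833333^14 = 0.077887
  k=1: C(14,1)·0.166667^1·0.833333^13 = 0.218082
P(X ≤ 1) = 0.295969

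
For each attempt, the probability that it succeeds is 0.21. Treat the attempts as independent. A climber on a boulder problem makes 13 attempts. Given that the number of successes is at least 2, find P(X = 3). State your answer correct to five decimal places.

X ~ Binomial(13, 0.21). Want P(X=3 | X≥2) = P(X=3) / P(X≥2).
P(X=3) = C(13,3)·0.21^3·0.79^10 = 0.2507811
P(X≥2) = 1 − 0.0466823 − 0.1613198 = 0.7919979
Ratio = 0.2507811 / 0.7919979 = 0.3166437

0.31664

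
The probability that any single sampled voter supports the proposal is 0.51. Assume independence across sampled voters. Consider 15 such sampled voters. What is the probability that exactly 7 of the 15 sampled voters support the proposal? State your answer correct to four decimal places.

0.1919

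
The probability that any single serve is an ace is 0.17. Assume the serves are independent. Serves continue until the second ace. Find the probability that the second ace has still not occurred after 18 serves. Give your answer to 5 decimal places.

0.16379

Needing more than 18 serves ⇔ fewer than 2 successes in the first 18. With X ~ Binomial(18, 0.17), P(Y > 18) = P(X ≤ 1).
  k=0: C(18,0)·0.17^0·0.83^18 = 0.0349467
  k=1: C(18,1)·0.17^1·0.83^17 = 0.1288395
P(X ≤ 1) = 0.1637861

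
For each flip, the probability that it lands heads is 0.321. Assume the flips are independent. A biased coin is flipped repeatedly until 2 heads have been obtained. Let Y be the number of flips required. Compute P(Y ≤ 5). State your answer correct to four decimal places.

0.5145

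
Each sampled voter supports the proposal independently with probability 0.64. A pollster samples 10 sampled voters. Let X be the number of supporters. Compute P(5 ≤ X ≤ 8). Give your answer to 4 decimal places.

0.8164

X ~ Binomial(10, 0.64); P(5 ≤ X ≤ 8) = Σ C(10,k) p^k (1−p)^(10−k) over k:
  k=5: C(10,5)·0.64^5·0.36^5 = 0.163611
  k=6: C(10,6)·0.64^6·0.36^4 = 0.242387
  k=7: C(10,7)·0.64^7·0.36^3 = 0.246234
  k=8: C(10,8)·0.64^8·0.36^2 = 0.164156
Total = 0.816389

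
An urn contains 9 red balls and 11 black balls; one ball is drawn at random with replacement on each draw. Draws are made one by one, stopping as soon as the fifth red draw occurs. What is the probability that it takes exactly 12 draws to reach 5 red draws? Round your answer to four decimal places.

0.0927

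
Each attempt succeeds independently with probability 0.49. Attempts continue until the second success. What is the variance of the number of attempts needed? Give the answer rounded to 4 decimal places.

4.2482

Y = total attempts until the second success; negative binomial with r=2, p=0.49.
Var(Y) = r(1−p)/p² = 2·0.51 / 0.49² = 4.248230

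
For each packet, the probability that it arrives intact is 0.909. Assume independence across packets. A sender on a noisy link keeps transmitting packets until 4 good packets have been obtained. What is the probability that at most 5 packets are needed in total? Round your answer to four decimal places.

Finishing within 5 packets ⇔ at least 4 successes in the first 5. With X ~ Binomial(5, 0.909), P(Y ≤ 5) = 1 − P(X ≤ 3).
  k=0: C(5,0)·0.909^0·0.091^5 = 0.000006
  k=1: C(5,1)·0.909^1·0.091^4 = 0.000312
  k=2: C(5,2)·0.909^2·0.091^3 = 0.006227
  k=3: C(5,3)·0.909^3·0.091^2 = 0.062198
1 − 0.068742 = 0.931258

0.9313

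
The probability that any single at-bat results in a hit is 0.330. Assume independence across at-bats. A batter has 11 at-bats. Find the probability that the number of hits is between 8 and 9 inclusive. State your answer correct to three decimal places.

X ~ Binomial(11, 0.33); P(8 ≤ X ≤ 9) = Σ C(11,k) p^k (1−p)^(11−k) over k:
  k=8: C(11,8)·0.33^8·0.67^3 = 0.00698
  k=9: C(11,9)·0.33^9·0.67^2 = 0.00115
Total = 0.00813

0.008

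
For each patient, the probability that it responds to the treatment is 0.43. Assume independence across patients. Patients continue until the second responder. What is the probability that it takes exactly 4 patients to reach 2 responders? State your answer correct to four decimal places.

0.1802

Y = trial on which the second success occurs; negative binomial, r=2, p=0.43.
P(Y=4) = C(3,1) · p^2 · (1−p)^2
= 3 · 0.1849 · 0.3249 = 0.180222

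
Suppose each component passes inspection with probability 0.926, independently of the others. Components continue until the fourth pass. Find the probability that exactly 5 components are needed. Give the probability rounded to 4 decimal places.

Y = trial on which the fourth success occurs; negative binomial, r=4, p=0.926.
P(Y=5) = C(4,3) · p^4 · (1−p)^1
= 4 · 0.73527 · 0.074 = 0.217638

0.2176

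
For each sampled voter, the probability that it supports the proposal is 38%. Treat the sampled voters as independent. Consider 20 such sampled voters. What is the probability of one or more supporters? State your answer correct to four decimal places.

0.9999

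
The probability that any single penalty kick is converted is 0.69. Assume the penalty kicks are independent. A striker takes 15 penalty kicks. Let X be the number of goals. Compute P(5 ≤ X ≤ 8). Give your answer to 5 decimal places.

0.14996

X ~ Binomial(15, 0.69); P(5 ≤ X ≤ 8) = Σ C(15,k) p^k (1−p)^(15−k) over k:
  k=5: C(15,5)·0.69^5·0.31^10 = 0.0038496
  k=6: C(15,6)·0.69^6·0.31^9 = 0.0142808
  k=7: C(15,7)·0.69^7·0.31^8 = 0.0408682
  k=8: C(15,8)·0.69^8·0.31^7 = 0.0909648
Total = 0.1499634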